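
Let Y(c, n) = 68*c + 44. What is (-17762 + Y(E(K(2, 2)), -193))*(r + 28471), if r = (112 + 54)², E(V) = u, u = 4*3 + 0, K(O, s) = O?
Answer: -946968354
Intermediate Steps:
u = 12 (u = 12 + 0 = 12)
E(V) = 12
Y(c, n) = 44 + 68*c
r = 27556 (r = 166² = 27556)
(-17762 + Y(E(K(2, 2)), -193))*(r + 28471) = (-17762 + (44 + 68*12))*(27556 + 28471) = (-17762 + (44 + 816))*56027 = (-17762 + 860)*56027 = -16902*56027 = -946968354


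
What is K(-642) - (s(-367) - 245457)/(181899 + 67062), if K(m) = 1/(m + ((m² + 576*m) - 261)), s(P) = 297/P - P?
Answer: 1243386180350/1262989360401 ≈ 0.98448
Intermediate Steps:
s(P) = -P + 297/P
K(m) = 1/(-261 + m² + 577*m) (K(m) = 1/(m + (-261 + m² + 576*m)) = 1/(-261 + m² + 577*m))
K(-642) - (s(-367) - 245457)/(181899 + 67062) = 1/(-261 + (-642)² + 577*(-642)) - ((-1*(-367) + 297/(-367)) - 245457)/(181899 + 67062) = 1/(-261 + 412164 - 370434) - ((367 + 297*(-1/367)) - 245457)/248961 = 1/41469 - ((367 - 297/367) - 245457)/248961 = 1/41469 - (134392/367 - 245457)/248961 = 1/41469 - (-89948327)/(367*248961) = 1/41469 - 1*(-89948327/91368687) = 1/41469 + 89948327/91368687 = 1243386180350/1262989360401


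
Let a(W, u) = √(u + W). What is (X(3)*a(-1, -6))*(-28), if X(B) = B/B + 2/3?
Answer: -140*I*√7/3 ≈ -123.47*I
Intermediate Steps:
a(W, u) = √(W + u)
X(B) = 5/3 (X(B) = 1 + 2*(⅓) = 1 + ⅔ = 5/3)
(X(3)*a(-1, -6))*(-28) = (5*√(-1 - 6)/3)*(-28) = (5*√(-7)/3)*(-28) = (5*(I*√7)/3)*(-28) = (5*I*√7/3)*(-28) = -140*I*√7/3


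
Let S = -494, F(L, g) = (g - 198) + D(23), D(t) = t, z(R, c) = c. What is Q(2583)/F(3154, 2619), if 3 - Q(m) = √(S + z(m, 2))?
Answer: 3/2444 - I*√123/1222 ≈ 0.0012275 - 0.0090757*I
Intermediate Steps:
F(L, g) = -175 + g (F(L, g) = (g - 198) + 23 = (-198 + g) + 23 = -175 + g)
Q(m) = 3 - 2*I*√123 (Q(m) = 3 - √(-494 + 2) = 3 - √(-492) = 3 - 2*I*√123)
Q(2583)/F(3154, 2619) = (3 - 2*I*√123)/(-175 + 2619) = (3 - 2*I*√123)/2444 = (3 - 2*I*√123)*(1/2444) = 3/2444 - I*√123/1222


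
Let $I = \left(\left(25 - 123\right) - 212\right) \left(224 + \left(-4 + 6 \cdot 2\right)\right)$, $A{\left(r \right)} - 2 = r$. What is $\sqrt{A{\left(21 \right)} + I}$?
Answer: $i \sqrt{71897} \approx 268.14 i$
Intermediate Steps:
$A{\left(r \right)} = 2 + r$
$I = -71920$ ($I = \left(\left(25 - 123\right) - 212\right) \left(224 + \left(-4 + 12\right)\right) = \left(-98 - 212\right) \left(224 + 8\right) = \left(-310\right) 232 = -71920$)
$\sqrt{A{\left(21 \right)} + I} = \sqrt{\left(2 + 21\right) - 71920} = \sqrt{23 - 71920} = \sqrt{-71897} = i \sqrt{71897}$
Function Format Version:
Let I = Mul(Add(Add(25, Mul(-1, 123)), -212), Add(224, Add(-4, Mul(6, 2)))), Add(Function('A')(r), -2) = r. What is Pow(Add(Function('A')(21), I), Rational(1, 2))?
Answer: Mul(I, Pow(71897, Rational(1, 2))) ≈ Mul(268.14, I)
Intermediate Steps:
Function('A')(r) = Add(2, r)
I = -71920 (I = Mul(Add(Add(25, -123), -212), Add(224, Add(-4, 12))) = Mul(Add(-98, -212), Add(224, 8)) = Mul(-310, 232) = -71920)
Pow(Add(Function('A')(21), I), Rational(1, 2)) = Pow(Add(Add(2, 21), -71920), Rational(1, 2)) = Pow(Add(23, -71920), Rational(1, 2)) = Pow(-71897, Rational(1, 2)) = Mul(I, Pow(71897, Rational(1, 2)))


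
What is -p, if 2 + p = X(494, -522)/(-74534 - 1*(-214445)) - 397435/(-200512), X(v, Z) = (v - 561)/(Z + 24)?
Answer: 125026287019/6985404773568 ≈ 0.017898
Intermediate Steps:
X(v, Z) = (-561 + v)/(24 + Z)
p = -125026287019/6985404773568 (p = -2 + (((-561 + 494)/(24 - 522))/(-74534 - 1*(-214445)) - 397435/(-200512)) = -2 + ((-67/(-498))/(-74534 + 214445) - 397435*(-1/200512)) = -2 + (-1/498*(-67)/139911 + 397435/200512) = -2 + ((67/498)*(1/139911) + 397435/200512) = -2 + (67/69675678 + 397435/200512) = -2 + 13845783260117/6985404773568 = -125026287019/6985404773568 ≈ -0.017898)
-p = -1*(-125026287019/6985404773568) = 125026287019/6985404773568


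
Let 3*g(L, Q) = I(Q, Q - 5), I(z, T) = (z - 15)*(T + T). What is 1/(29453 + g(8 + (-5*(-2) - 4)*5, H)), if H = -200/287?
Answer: 82369/2430924607 ≈ 3.3884e-5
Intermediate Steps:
I(z, T) = 2*T*(-15 + z) (I(z, T) = (-15 + z)*(2*T) = 2*T*(-15 + z))
H = -200/287 (H = -200*1/287 = -200/287 ≈ -0.69686)
g(L, Q) = 2*(-15 + Q)*(-5 + Q)/3 (g(L, Q) = (2*(Q - 5)*(-15 + Q))/3 = (2*(-5 + Q)*(-15 + Q))/3 = (2*(-15 + Q)*(-5 + Q))/3 = 2*(-15 + Q)*(-5 + Q)/3)
1/(29453 + g(8 + (-5*(-2) - 4)*5, H)) = 1/(29453 + 2*(-15 - 200/287)*(-5 - 200/287)/3) = 1/(29453 + (2/3)*(-4505/287)*(-1635/287)) = 1/(29453 + 4910450/82369) = 1/(2430924607/82369) = 82369/2430924607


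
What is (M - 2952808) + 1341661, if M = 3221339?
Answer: 1610192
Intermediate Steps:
(M - 2952808) + 1341661 = (3221339 - 2952808) + 1341661 = 268531 + 1341661 = 1610192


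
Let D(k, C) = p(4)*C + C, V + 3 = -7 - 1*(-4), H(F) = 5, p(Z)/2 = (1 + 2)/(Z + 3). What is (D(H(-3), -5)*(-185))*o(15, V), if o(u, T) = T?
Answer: -72150/7 ≈ -10307.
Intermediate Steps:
p(Z) = 6/(3 + Z) (p(Z) = 2*((1 + 2)/(Z + 3)) = 2*(3/(3 + Z)) = 6/(3 + Z))
V = -6 (V = -3 + (-7 - 1*(-4)) = -3 + (-7 + 4) = -3 - 3 = -6)
D(k, C) = 13*C/7 (D(k, C) = (6/(3 + 4))*C + C = (6/7)*C + C = (6*(1/7))*C + C = 6*C/7 + C = 13*C/7)
(D(H(-3), -5)*(-185))*o(15, V) = (((13/7)*(-5))*(-185))*(-6) = -65/7*(-185)*(-6) = (12025/7)*(-6) = -72150/7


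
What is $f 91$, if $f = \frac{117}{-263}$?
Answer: $- \frac{10647}{263} \approx -40.483$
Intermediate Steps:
$f = - \frac{117}{263}$ ($f = 117 \left(- \frac{1}{263}\right) = - \frac{117}{263} \approx -0.44487$)
$f 91 = \left(- \frac{117}{263}\right) 91 = - \frac{10647}{263}$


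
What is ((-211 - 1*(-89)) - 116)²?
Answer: 56644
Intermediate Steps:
((-211 - 1*(-89)) - 116)² = ((-211 + 89) - 116)² = (-122 - 116)² = (-238)² = 56644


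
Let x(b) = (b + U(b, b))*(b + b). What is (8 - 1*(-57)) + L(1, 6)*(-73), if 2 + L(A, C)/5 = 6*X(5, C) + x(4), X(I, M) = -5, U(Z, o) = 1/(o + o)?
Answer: -300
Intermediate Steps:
U(Z, o) = 1/(2*o)
x(b) = 2*b*(b + 1/(2*b)) (x(b) = (b + 1/(2*b))*(b + b) = (b + 1/(2*b))*(2*b) = 2*b*(b + 1/(2*b)))
L(A, C) = 5 (L(A, C) = -10 + 5*(6*(-5) + (1 + 2*4²)) = -10 + 5*(-30 + (1 + 2*16)) = -10 + 5*(-30 + (1 + 32)) = -10 + 5*(-30 + 33) = -10 + 5*3 = -10 + 15 = 5)
(8 - 1*(-57)) + L(1, 6)*(-73) = (8 - 1*(-57)) + 5*(-73) = (8 + 57) - 365 = 65 - 365 = -300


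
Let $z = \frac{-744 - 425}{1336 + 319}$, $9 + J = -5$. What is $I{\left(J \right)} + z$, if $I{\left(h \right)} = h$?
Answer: $- \frac{24339}{1655} \approx -14.706$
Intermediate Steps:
$J = -14$ ($J = -9 - 5 = -14$)
$z = - \frac{1169}{1655} \approx -0.70634$
$I{\left(J \right)} + z = -14 - \frac{1169}{1655} = - \frac{24339}{1655}$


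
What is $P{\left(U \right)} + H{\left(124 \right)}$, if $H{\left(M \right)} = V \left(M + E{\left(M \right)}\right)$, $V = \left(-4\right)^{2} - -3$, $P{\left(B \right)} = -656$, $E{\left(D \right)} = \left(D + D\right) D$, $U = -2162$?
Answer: $585988$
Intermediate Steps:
$E{\left(D \right)} = 2 D^{2}$ ($E{\left(D \right)} = 2 D D = 2 D^{2}$)
$V = 19$ ($V = 16 + 3 = 19$)
$H{\left(M \right)} = 19 M + 38 M^{2}$ ($H{\left(M \right)} = 19 \left(M + 2 M^{2}\right) = 19 M + 38 M^{2}$)
$P{\left(U \right)} + H{\left(124 \right)} = -656 + 19 \cdot 124 \left(1 + 2 \cdot 124\right) = -656 + 19 \cdot 124 \left(1 + 248\right) = -656 + 19 \cdot 124 \cdot 249 = -656 + 586644 = 585988$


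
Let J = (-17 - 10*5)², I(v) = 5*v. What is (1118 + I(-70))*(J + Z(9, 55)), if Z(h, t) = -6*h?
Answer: 3406080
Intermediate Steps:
J = 4489 (J = (-17 - 50)² = (-67)² = 4489)
(1118 + I(-70))*(J + Z(9, 55)) = (1118 + 5*(-70))*(4489 - 6*9) = (1118 - 350)*(4489 - 54) = 768*4435 = 3406080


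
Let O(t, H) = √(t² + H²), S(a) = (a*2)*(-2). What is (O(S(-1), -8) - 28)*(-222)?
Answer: 6216 - 888*√5 ≈ 4230.4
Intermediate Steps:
S(a) = -4*a (S(a) = (2*a)*(-2) = -4*a)
O(t, H) = √(H² + t²)
(O(S(-1), -8) - 28)*(-222) = (√((-8)² + (-4*(-1))²) - 28)*(-222) = (√(64 + 4²) - 28)*(-222) = (√(64 + 16) - 28)*(-222) = (√80 - 28)*(-222) = (4*√5 - 28)*(-222) = (-28 + 4*√5)*(-222) = 6216 - 888*√5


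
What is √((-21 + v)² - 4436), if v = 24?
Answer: I*√4427 ≈ 66.536*I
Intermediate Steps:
√((-21 + v)² - 4436) = √((-21 + 24)² - 4436) = √(3² - 4436) = √(9 - 4436) = √(-4427) = I*√4427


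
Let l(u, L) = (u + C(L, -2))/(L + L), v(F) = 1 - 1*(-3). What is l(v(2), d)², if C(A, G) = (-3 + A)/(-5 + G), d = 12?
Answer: 361/28224 ≈ 0.012791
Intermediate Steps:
v(F) = 4 (v(F) = 1 + 3 = 4)
C(A, G) = (-3 + A)/(-5 + G)
l(u, L) = (3/7 + u - L/7)/(2*L) (l(u, L) = (u + (-3 + L)/(-5 - 2))/(L + L) = (u + (-3 + L)/(-7))/((2*L)) = (u - (-3 + L)/7)*(1/(2*L)) = (u + (3/7 - L/7))*(1/(2*L)) = (3/7 + u - L/7)*(1/(2*L)) = (3/7 + u - L/7)/(2*L))
l(v(2), d)² = ((1/14)*(3 - 1*12 + 7*4)/12)² = ((1/14)*(1/12)*(3 - 12 + 28))² = ((1/14)*(1/12)*19)² = (19/168)² = 361/28224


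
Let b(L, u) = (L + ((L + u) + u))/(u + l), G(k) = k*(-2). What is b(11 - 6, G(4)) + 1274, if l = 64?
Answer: 35669/28 ≈ 1273.9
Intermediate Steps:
G(k) = -2*k
b(L, u) = (2*L + 2*u)/(64 + u) (b(L, u) = (L + ((L + u) + u))/(u + 64) = (L + (L + 2*u))/(64 + u) = (2*L + 2*u)/(64 + u))
b(11 - 6, G(4)) + 1274 = 2*((11 - 6) - 2*4)/(64 - 2*4) + 1274 = 2*(5 - 8)/(64 - 8) + 1274 = 2*(-3)/56 + 1274 = 2*(1/56)*(-3) + 1274 = -3/28 + 1274 = 35669/28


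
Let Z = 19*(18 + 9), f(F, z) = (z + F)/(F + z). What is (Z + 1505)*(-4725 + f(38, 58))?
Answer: -9533032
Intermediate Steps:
f(F, z) = 1 (f(F, z) = (F + z)/(F + z) = 1)
Z = 513 (Z = 19*27 = 513)
(Z + 1505)*(-4725 + f(38, 58)) = (513 + 1505)*(-4725 + 1) = 2018*(-4724) = -9533032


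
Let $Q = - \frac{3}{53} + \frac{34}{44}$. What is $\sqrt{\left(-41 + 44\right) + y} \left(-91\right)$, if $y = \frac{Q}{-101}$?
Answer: $- \frac{91 \sqrt{41508157658}}{117766} \approx -157.43$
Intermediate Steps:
$Q = \frac{835}{1166}$ ($Q = \left(-3\right) \frac{1}{53} + 34 \cdot \frac{1}{44} = - \frac{3}{53} + \frac{17}{22} = \frac{835}{1166} \approx 0.71612$)
$y = - \frac{835}{117766}$ ($y = \frac{835}{1166 \left(-101\right)} = \frac{835}{1166} \left(- \frac{1}{101}\right) = - \frac{835}{117766} \approx -0.0070903$)
$\sqrt{\left(-41 + 44\right) + y} \left(-91\right) = \sqrt{\left(-41 + 44\right) - \frac{835}{117766}} \left(-91\right) = \sqrt{3 - \frac{835}{117766}} \left(-91\right) = \sqrt{\frac{352463}{117766}} \left(-91\right) = \frac{\sqrt{41508157658}}{117766} \left(-91\right) = - \frac{91 \sqrt{41508157658}}{117766}$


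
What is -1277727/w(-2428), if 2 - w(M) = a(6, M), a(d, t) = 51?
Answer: 1277727/49 ≈ 26076.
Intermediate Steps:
w(M) = -49 (w(M) = 2 - 1*51 = 2 - 51 = -49)
-1277727/w(-2428) = -1277727/(-49) = -1277727*(-1/49) = 1277727/49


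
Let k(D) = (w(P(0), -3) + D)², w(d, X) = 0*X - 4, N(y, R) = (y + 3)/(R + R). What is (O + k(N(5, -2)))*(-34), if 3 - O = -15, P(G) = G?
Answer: -1836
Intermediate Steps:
N(y, R) = (3 + y)/(2*R) (N(y, R) = (3 + y)/((2*R)) = (3 + y)*(1/(2*R)) = (3 + y)/(2*R))
w(d, X) = -4 (w(d, X) = 0 - 4 = -4)
k(D) = (-4 + D)²
O = 18 (O = 3 - 1*(-15) = 3 + 15 = 18)
(O + k(N(5, -2)))*(-34) = (18 + (-4 + (½)*(3 + 5)/(-2))²)*(-34) = (18 + (-4 + (½)*(-½)*8)²)*(-34) = (18 + (-4 - 2)²)*(-34) = (18 + (-6)²)*(-34) = (18 + 36)*(-34) = 54*(-34) = -1836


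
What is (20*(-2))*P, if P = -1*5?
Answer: 200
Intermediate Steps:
P = -5
(20*(-2))*P = (20*(-2))*(-5) = -40*(-5) = 200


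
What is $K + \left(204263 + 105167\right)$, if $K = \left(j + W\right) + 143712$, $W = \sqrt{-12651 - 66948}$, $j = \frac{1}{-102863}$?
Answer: $\frac{46611545545}{102863} + 13 i \sqrt{471} \approx 4.5314 \cdot 10^{5} + 282.13 i$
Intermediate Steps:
$j = - \frac{1}{102863} \approx -9.7217 \cdot 10^{-6}$
$W = 13 i \sqrt{471}$ ($W = \sqrt{-79599} = 13 i \sqrt{471} \approx 282.13 i$)
$K = \frac{14782647455}{102863} + 13 i \sqrt{471}$ ($K = \left(- \frac{1}{102863} + 13 i \sqrt{471}\right) + 143712 = \frac{14782647455}{102863} + 13 i \sqrt{471} \approx 1.4371 \cdot 10^{5} + 282.13 i$)
$K + \left(204263 + 105167\right) = \left(\frac{14782647455}{102863} + 13 i \sqrt{471}\right) + \left(204263 + 105167\right) = \left(\frac{14782647455}{102863} + 13 i \sqrt{471}\right) + 309430 = \frac{46611545545}{102863} + 13 i \sqrt{471}$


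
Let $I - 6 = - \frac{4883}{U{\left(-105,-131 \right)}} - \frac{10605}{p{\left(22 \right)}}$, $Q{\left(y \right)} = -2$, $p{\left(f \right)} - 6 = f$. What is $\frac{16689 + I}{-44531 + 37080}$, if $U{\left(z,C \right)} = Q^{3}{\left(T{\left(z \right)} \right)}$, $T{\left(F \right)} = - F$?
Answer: $- \frac{135413}{59608} \approx -2.2717$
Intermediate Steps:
$p{\left(f \right)} = 6 + f$
$U{\left(z,C \right)} = -8$ ($U{\left(z,C \right)} = \left(-2\right)^{3} = -8$)
$I = \frac{1901}{8}$ ($I = 6 - \left(- \frac{4883}{8} + \frac{10605}{6 + 22}\right) = 6 - \left(- \frac{4883}{8} + \frac{10605}{28}\right) = 6 + \left(\frac{4883}{8} - \frac{1515}{4}\right) = 6 + \frac{1853}{8} = \frac{1901}{8} \approx 237.63$)
$\frac{16689 + I}{-44531 + 37080} = \frac{16689 + \frac{1901}{8}}{-44531 + 37080} = \frac{135413}{8 \left(-7451\right)} = \frac{135413}{8} \left(- \frac{1}{7451}\right) = - \frac{135413}{59608}$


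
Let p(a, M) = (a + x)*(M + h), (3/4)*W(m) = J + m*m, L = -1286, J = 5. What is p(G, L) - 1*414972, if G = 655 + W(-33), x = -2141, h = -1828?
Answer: -329856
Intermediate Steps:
W(m) = 20/3 + 4*m²/3 (W(m) = 4*(5 + m*m)/3 = 4*(5 + m²)/3 = 20/3 + 4*m²/3)
G = 6341/3 (G = 655 + (20/3 + (4/3)*(-33)²) = 655 + (20/3 + (4/3)*1089) = 655 + (20/3 + 1452) = 655 + 4376/3 = 6341/3 ≈ 2113.7)
p(a, M) = (-2141 + a)*(-1828 + M) (p(a, M) = (a - 2141)*(M - 1828) = (-2141 + a)*(-1828 + M))
p(G, L) - 1*414972 = (3913748 - 2141*(-1286) - 1828*6341/3 - 1286*6341/3) - 1*414972 = (3913748 + 2753326 - 11591348/3 - 8154526/3) - 414972 = 85116 - 414972 = -329856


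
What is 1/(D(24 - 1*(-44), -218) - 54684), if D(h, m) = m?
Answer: -1/54902 ≈ -1.8214e-5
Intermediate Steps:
1/(D(24 - 1*(-44), -218) - 54684) = 1/(-218 - 54684) = 1/(-54902) = -1/54902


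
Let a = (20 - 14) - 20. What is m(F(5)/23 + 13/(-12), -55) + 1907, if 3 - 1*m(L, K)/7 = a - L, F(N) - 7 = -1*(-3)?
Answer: 557923/276 ≈ 2021.5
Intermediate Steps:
a = -14 (a = 6 - 20 = -14)
F(N) = 10 (F(N) = 7 - 1*(-3) = 7 + 3 = 10)
m(L, K) = 119 + 7*L (m(L, K) = 21 - 7*(-14 - L) = 21 + (98 + 7*L) = 119 + 7*L)
m(F(5)/23 + 13/(-12), -55) + 1907 = (119 + 7*(10/23 + 13/(-12))) + 1907 = (119 + 7*(10*(1/23) + 13*(-1/12))) + 1907 = (119 + 7*(10/23 - 13/12)) + 1907 = (119 + 7*(-179/276)) + 1907 = (119 - 1253/276) + 1907 = 31591/276 + 1907 = 557923/276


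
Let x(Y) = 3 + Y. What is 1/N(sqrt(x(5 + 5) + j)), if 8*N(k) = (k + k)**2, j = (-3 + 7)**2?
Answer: 2/29 ≈ 0.068966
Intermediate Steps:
j = 16 (j = 4**2 = 16)
N(k) = k**2/2 (N(k) = (k + k)**2/8 = (2*k)**2/8 = (4*k**2)/8 = k**2/2)
1/N(sqrt(x(5 + 5) + j)) = 1/((sqrt((3 + (5 + 5)) + 16))**2/2) = 1/((sqrt((3 + 10) + 16))**2/2) = 1/((sqrt(13 + 16))**2/2) = 1/((sqrt(29))**2/2) = 1/((1/2)*29) = 1/(29/2) = 2/29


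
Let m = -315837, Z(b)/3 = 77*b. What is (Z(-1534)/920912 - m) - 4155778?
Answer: -1768124050273/460456 ≈ -3.8399e+6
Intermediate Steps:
Z(b) = 231*b (Z(b) = 3*(77*b) = 231*b)
(Z(-1534)/920912 - m) - 4155778 = ((231*(-1534))/920912 - 1*(-315837)) - 4155778 = (-354354*1/920912 + 315837) - 4155778 = (-177177/460456 + 315837) - 4155778 = 145428864495/460456 - 4155778 = -1768124050273/460456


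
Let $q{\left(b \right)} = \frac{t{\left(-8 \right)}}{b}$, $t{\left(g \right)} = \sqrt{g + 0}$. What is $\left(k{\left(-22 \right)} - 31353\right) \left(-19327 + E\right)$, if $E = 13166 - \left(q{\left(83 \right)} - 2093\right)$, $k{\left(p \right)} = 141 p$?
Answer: $140162940 + \frac{68910 i \sqrt{2}}{83} \approx 1.4016 \cdot 10^{8} + 1174.1 i$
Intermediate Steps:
$t{\left(g \right)} = \sqrt{g}$
$q{\left(b \right)} = \frac{2 i \sqrt{2}}{b}$ ($q{\left(b \right)} = \frac{\sqrt{-8}}{b} = \frac{2 i \sqrt{2}}{b}$)
$E = 15259 - \frac{2 i \sqrt{2}}{83}$ ($E = 13166 - \left(\frac{2 i \sqrt{2}}{83} - 2093\right) = 13166 - \left(-2093 + \frac{2 i \sqrt{2}}{83}\right) = 13166 + \left(2093 - \frac{2 i \sqrt{2}}{83}\right) = 15259 - \frac{2 i \sqrt{2}}{83} \approx 15259.0 - 0.034077 i$)
$\left(k{\left(-22 \right)} - 31353\right) \left(-19327 + E\right) = \left(141 \left(-22\right) - 31353\right) \left(-19327 + \left(15259 - \frac{2 i \sqrt{2}}{83}\right)\right) = \left(-3102 - 31353\right) \left(-4068 - \frac{2 i \sqrt{2}}{83}\right) = - 34455 \left(-4068 - \frac{2 i \sqrt{2}}{83}\right) = 140162940 + \frac{68910 i \sqrt{2}}{83}$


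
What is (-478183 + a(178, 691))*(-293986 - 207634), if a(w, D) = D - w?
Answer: 239608825400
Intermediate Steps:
(-478183 + a(178, 691))*(-293986 - 207634) = (-478183 + (691 - 1*178))*(-293986 - 207634) = (-478183 + (691 - 178))*(-501620) = (-478183 + 513)*(-501620) = -477670*(-501620) = 239608825400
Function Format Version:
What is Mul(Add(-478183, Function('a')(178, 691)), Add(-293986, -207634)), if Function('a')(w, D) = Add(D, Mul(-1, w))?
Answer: 239608825400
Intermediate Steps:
Mul(Add(-478183, Function('a')(178, 691)), Add(-293986, -207634)) = Mul(Add(-478183, Add(691, Mul(-1, 178))), Add(-293986, -207634)) = Mul(Add(-478183, Add(691, -178)), -501620) = Mul(Add(-478183, 513), -501620) = Mul(-477670, -501620) = 239608825400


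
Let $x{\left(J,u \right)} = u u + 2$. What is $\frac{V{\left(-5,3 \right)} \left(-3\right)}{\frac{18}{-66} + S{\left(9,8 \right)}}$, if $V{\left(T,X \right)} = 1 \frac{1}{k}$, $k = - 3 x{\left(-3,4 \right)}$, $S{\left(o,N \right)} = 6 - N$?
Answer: $- \frac{11}{450} \approx -0.024444$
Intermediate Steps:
$x{\left(J,u \right)} = 2 + u^{2}$ ($x{\left(J,u \right)} = u^{2} + 2 = 2 + u^{2}$)
$k = -54$ ($k = - 3 \left(2 + 4^{2}\right) = - 3 \left(2 + 16\right) = \left(-3\right) 18 = -54$)
$V{\left(T,X \right)} = - \frac{1}{54}$ ($V{\left(T,X \right)} = 1 \frac{1}{-54} = 1 \left(- \frac{1}{54}\right) = - \frac{1}{54}$)
$\frac{V{\left(-5,3 \right)} \left(-3\right)}{\frac{18}{-66} + S{\left(9,8 \right)}} = \frac{\left(- \frac{1}{54}\right) \left(-3\right)}{\frac{18}{-66} + \left(6 - 8\right)} = \frac{1}{18 \left(18 \left(- \frac{1}{66}\right) + \left(6 - 8\right)\right)} = \frac{1}{18 \left(- \frac{3}{11} - 2\right)} = \frac{1}{18 \left(- \frac{25}{11}\right)} = \frac{1}{18} \left(- \frac{11}{25}\right) = - \frac{11}{450}$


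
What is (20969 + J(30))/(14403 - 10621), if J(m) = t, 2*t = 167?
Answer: 42105/7564 ≈ 5.5665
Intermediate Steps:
t = 167/2 (t = (1/2)*167 = 167/2 ≈ 83.500)
J(m) = 167/2
(20969 + J(30))/(14403 - 10621) = (20969 + 167/2)/(14403 - 10621) = (42105/2)/3782 = (42105/2)*(1/3782) = 42105/7564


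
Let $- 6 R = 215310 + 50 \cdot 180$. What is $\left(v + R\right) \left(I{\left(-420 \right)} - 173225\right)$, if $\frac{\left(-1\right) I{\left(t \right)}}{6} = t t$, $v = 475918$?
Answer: $-540108206125$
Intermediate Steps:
$R = -37385$ ($R = - \frac{215310 + 50 \cdot 180}{6} = - \frac{215310 + 9000}{6} = \left(- \frac{1}{6}\right) 224310 = -37385$)
$I{\left(t \right)} = - 6 t^{2}$ ($I{\left(t \right)} = - 6 t t = - 6 t^{2}$)
$\left(v + R\right) \left(I{\left(-420 \right)} - 173225\right) = \left(475918 - 37385\right) \left(- 6 \left(-420\right)^{2} - 173225\right) = 438533 \left(\left(-6\right) 176400 - 173225\right) = 438533 \left(-1058400 - 173225\right) = 438533 \left(-1231625\right) = -540108206125$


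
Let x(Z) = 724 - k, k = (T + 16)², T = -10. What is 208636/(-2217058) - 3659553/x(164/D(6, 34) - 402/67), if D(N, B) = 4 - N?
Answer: -4056792398321/762667952 ≈ -5319.2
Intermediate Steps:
k = 36 (k = (-10 + 16)² = 6² = 36)
x(Z) = 688 (x(Z) = 724 - 1*36 = 724 - 36 = 688)
208636/(-2217058) - 3659553/x(164/D(6, 34) - 402/67) = 208636/(-2217058) - 3659553/688 = 208636*(-1/2217058) - 3659553*1/688 = -104318/1108529 - 3659553/688 = -4056792398321/762667952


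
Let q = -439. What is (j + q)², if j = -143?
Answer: 338724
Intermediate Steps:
(j + q)² = (-143 - 439)² = (-582)² = 338724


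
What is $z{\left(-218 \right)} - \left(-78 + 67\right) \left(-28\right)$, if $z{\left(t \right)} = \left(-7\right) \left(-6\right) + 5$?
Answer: $-261$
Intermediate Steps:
$z{\left(t \right)} = 47$ ($z{\left(t \right)} = 42 + 5 = 47$)
$z{\left(-218 \right)} - \left(-78 + 67\right) \left(-28\right) = 47 - \left(-78 + 67\right) \left(-28\right) = 47 - \left(-11\right) \left(-28\right) = 47 - 308 = -261$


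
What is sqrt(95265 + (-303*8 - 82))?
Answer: sqrt(92759) ≈ 304.56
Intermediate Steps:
sqrt(95265 + (-303*8 - 82)) = sqrt(95265 + (-2424 - 82)) = sqrt(95265 - 2506) = sqrt(92759)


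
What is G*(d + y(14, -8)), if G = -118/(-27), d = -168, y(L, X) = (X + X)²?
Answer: 10384/27 ≈ 384.59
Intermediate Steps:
y(L, X) = 4*X² (y(L, X) = (2*X)² = 4*X²)
G = 118/27 (G = -118*(-1/27) = 118/27 ≈ 4.3704)
G*(d + y(14, -8)) = 118*(-168 + 4*(-8)²)/27 = 118*(-168 + 4*64)/27 = 118*(-168 + 256)/27 = (118/27)*88 = 10384/27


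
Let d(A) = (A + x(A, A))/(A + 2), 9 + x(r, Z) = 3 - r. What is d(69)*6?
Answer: -36/71 ≈ -0.50704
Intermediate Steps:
x(r, Z) = -6 - r (x(r, Z) = -9 + (3 - r) = -6 - r)
d(A) = -6/(2 + A) (d(A) = (A + (-6 - A))/(A + 2) = -6/(2 + A))
d(69)*6 = -6/(2 + 69)*6 = -6/71*6 = -36/71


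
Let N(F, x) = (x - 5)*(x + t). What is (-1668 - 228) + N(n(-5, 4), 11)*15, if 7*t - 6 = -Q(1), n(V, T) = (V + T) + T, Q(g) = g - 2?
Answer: -816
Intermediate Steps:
Q(g) = -2 + g
n(V, T) = V + 2*T (n(V, T) = (T + V) + T = V + 2*T)
t = 1 (t = 6/7 + (-(-2 + 1))/7 = 6/7 + (-1*(-1))/7 = 6/7 + (⅐)*1 = 6/7 + ⅐ = 1)
N(F, x) = (1 + x)*(-5 + x) (N(F, x) = (x - 5)*(x + 1) = (-5 + x)*(1 + x) = (1 + x)*(-5 + x))
(-1668 - 228) + N(n(-5, 4), 11)*15 = (-1668 - 228) + (-5 + 11² - 4*11)*15 = -1896 + (-5 + 121 - 44)*15 = -1896 + 72*15 = -1896 + 1080 = -816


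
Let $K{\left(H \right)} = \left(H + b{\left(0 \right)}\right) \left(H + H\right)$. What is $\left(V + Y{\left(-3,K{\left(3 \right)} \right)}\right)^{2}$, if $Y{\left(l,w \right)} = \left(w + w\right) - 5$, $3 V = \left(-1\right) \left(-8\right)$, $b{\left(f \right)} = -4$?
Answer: $\frac{1849}{9} \approx 205.44$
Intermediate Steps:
$K{\left(H \right)} = 2 H \left(-4 + H\right)$ ($K{\left(H \right)} = \left(H - 4\right) \left(H + H\right) = \left(-4 + H\right) 2 H = 2 H \left(-4 + H\right)$)
$V = \frac{8}{3}$ ($V = \frac{\left(-1\right) \left(-8\right)}{3} = \frac{1}{3} \cdot 8 = \frac{8}{3} \approx 2.6667$)
$Y{\left(l,w \right)} = -5 + 2 w$ ($Y{\left(l,w \right)} = 2 w - 5 = -5 + 2 w$)
$\left(V + Y{\left(-3,K{\left(3 \right)} \right)}\right)^{2} = \left(\frac{8}{3} + \left(-5 + 2 \cdot 2 \cdot 3 \left(-4 + 3\right)\right)\right)^{2} = \left(\frac{8}{3} + \left(-5 + 2 \cdot 2 \cdot 3 \left(-1\right)\right)\right)^{2} = \left(\frac{8}{3} + \left(-5 + 2 \left(-6\right)\right)\right)^{2} = \left(\frac{8}{3} - 17\right)^{2} = \left(- \frac{43}{3}\right)^{2} = \frac{1849}{9}$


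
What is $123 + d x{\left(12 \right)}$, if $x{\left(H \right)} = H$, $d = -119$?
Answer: $-1305$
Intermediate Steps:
$123 + d x{\left(12 \right)} = 123 - 1428 = -1305$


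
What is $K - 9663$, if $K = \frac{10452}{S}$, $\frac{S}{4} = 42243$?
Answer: $- \frac{136063832}{14081} \approx -9662.9$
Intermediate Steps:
$S = 168972$ ($S = 4 \cdot 42243 = 168972$)
$K = \frac{871}{14081}$ ($K = \frac{10452}{168972} = 10452 \cdot \frac{1}{168972} = \frac{871}{14081} \approx 0.061856$)
$K - 9663 = \frac{871}{14081} - 9663 = - \frac{136063832}{14081}$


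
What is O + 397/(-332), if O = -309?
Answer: -102985/332 ≈ -310.20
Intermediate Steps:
O + 397/(-332) = -309 + 397/(-332) = -309 + 397*(-1/332) = -309 - 397/332 = -102985/332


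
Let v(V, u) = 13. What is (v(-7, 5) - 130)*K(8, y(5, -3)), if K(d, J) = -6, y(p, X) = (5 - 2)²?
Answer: 702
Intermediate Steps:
y(p, X) = 9 (y(p, X) = 3² = 9)
(v(-7, 5) - 130)*K(8, y(5, -3)) = (13 - 130)*(-6) = -117*(-6) = 702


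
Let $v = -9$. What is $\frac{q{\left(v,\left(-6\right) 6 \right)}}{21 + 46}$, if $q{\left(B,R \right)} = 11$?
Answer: $\frac{11}{67} \approx 0.16418$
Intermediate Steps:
$\frac{q{\left(v,\left(-6\right) 6 \right)}}{21 + 46} = \frac{11}{21 + 46} = \frac{11}{67}$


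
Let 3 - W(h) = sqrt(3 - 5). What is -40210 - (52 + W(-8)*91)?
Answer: -40535 + 91*I*sqrt(2) ≈ -40535.0 + 128.69*I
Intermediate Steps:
W(h) = 3 - I*sqrt(2) (W(h) = 3 - sqrt(3 - 5) = 3 - sqrt(-2) = 3 - I*sqrt(2))
-40210 - (52 + W(-8)*91) = -40210 - (52 + (3 - I*sqrt(2))*91) = -40210 - (52 + (273 - 91*I*sqrt(2))) = -40210 - (325 - 91*I*sqrt(2)) = -40210 + (-325 + 91*I*sqrt(2)) = -40535 + 91*I*sqrt(2)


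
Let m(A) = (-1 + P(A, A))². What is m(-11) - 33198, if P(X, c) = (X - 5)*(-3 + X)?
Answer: 16531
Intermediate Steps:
P(X, c) = (-5 + X)*(-3 + X)
m(A) = (14 + A² - 8*A)² (m(A) = (-1 + (15 + A² - 8*A))² = (14 + A² - 8*A)²)
m(-11) - 33198 = (14 + (-11)² - 8*(-11))² - 33198 = (14 + 121 + 88)² - 33198 = 223² - 33198 = 49729 - 33198 = 16531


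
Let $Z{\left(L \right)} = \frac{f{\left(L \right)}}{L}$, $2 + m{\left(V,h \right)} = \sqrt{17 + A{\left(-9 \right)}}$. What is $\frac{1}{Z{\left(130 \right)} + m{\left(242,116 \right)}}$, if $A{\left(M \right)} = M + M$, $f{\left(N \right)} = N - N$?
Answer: $- \frac{2}{5} - \frac{i}{5} \approx -0.4 - 0.2 i$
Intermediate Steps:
$f{\left(N \right)} = 0$
$A{\left(M \right)} = 2 M$
$m{\left(V,h \right)} = -2 + i$ ($m{\left(V,h \right)} = -2 + \sqrt{17 + 2 \left(-9\right)} = -2 + \sqrt{17 - 18} = -2 + \sqrt{-1} = -2 + i$)
$Z{\left(L \right)} = 0$ ($Z{\left(L \right)} = \frac{0}{L} = 0$)
$\frac{1}{Z{\left(130 \right)} + m{\left(242,116 \right)}} = \frac{1}{0 - \left(2 - i\right)} = \frac{1}{-2 + i} = \frac{-2 - i}{5}$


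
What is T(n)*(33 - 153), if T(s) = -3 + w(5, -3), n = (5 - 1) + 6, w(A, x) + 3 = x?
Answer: 1080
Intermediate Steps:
w(A, x) = -3 + x
n = 10 (n = 4 + 6 = 10)
T(s) = -9 (T(s) = -3 + (-3 - 3) = -3 - 6 = -9)
T(n)*(33 - 153) = -9*(33 - 153) = -9*(-120) = 1080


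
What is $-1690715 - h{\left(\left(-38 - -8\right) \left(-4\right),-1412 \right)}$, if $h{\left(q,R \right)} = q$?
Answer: $-1690835$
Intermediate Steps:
$-1690715 - h{\left(\left(-38 - -8\right) \left(-4\right),-1412 \right)} = -1690715 - \left(-38 - -8\right) \left(-4\right) = -1690715 - \left(-38 + 8\right) \left(-4\right) = -1690715 - \left(-30\right) \left(-4\right) = -1690715 - 120 = -1690835$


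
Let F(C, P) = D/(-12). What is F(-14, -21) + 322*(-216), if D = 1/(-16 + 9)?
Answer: -5842367/84 ≈ -69552.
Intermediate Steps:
D = -1/7 (D = 1/(-7) = -1/7 ≈ -0.14286)
F(C, P) = 1/84 (F(C, P) = -1/7/(-12) = -1/7*(-1/12) = 1/84)
F(-14, -21) + 322*(-216) = 1/84 + 322*(-216) = 1/84 - 69552 = -5842367/84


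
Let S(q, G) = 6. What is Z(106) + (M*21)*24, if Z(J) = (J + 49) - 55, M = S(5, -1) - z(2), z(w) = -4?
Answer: 5140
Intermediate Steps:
M = 10 (M = 6 - 1*(-4) = 6 + 4 = 10)
Z(J) = -6 + J (Z(J) = (49 + J) - 55 = -6 + J)
Z(106) + (M*21)*24 = (-6 + 106) + (10*21)*24 = 100 + 210*24 = 100 + 5040 = 5140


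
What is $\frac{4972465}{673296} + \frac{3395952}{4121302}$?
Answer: $\frac{11389755423611}{1387428075696} \approx 8.2093$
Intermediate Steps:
$\frac{4972465}{673296} + \frac{3395952}{4121302} = 4972465 \cdot \frac{1}{673296} + 3395952 \cdot \frac{1}{4121302} = \frac{4972465}{673296} + \frac{1697976}{2060651} = \frac{11389755423611}{1387428075696}$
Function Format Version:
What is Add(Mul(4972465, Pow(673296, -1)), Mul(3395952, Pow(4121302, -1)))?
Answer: Rational(11389755423611, 1387428075696) ≈ 8.2093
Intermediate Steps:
Add(Mul(4972465, Pow(673296, -1)), Mul(3395952, Pow(4121302, -1))) = Add(Mul(4972465, Rational(1, 673296)), Mul(3395952, Rational(1, 4121302))) = Add(Rational(4972465, 673296), Rational(1697976, 2060651)) = Rational(11389755423611, 1387428075696)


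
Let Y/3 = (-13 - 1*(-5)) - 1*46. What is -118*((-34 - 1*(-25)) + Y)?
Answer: 20178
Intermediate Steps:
Y = -162 (Y = 3*((-13 - 1*(-5)) - 1*46) = 3*((-13 + 5) - 46) = 3*(-8 - 46) = 3*(-54) = -162)
-118*((-34 - 1*(-25)) + Y) = -118*((-34 - 1*(-25)) - 162) = -118*((-34 + 25) - 162) = -118*(-9 - 162) = -118*(-171) = 20178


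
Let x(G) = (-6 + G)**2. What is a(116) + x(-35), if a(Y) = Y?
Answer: 1797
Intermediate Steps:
a(116) + x(-35) = 116 + (-6 - 35)**2 = 116 + (-41)**2 = 116 + 1681 = 1797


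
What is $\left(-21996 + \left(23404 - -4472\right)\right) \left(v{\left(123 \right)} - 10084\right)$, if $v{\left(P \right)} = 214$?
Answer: $-58035600$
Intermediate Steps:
$\left(-21996 + \left(23404 - -4472\right)\right) \left(v{\left(123 \right)} - 10084\right) = \left(-21996 + \left(23404 - -4472\right)\right) \left(214 - 10084\right) = \left(-21996 + \left(23404 + 4472\right)\right) \left(-9870\right) = \left(-21996 + 27876\right) \left(-9870\right) = 5880 \left(-9870\right) = -58035600$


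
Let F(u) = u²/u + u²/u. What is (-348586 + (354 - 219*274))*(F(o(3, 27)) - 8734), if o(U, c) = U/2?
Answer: 3564325978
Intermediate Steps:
o(U, c) = U/2 (o(U, c) = U*(½) = U/2)
F(u) = 2*u (F(u) = u + u = 2*u)
(-348586 + (354 - 219*274))*(F(o(3, 27)) - 8734) = (-348586 + (354 - 219*274))*(2*((½)*3) - 8734) = (-348586 + (354 - 60006))*(2*(3/2) - 8734) = (-348586 - 59652)*(3 - 8734) = -408238*(-8731) = 3564325978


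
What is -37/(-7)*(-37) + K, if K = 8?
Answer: -1313/7 ≈ -187.57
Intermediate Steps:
-37/(-7)*(-37) + K = -37/(-7)*(-37) + 8 = -37*(-1/7)*(-37) + 8 = (37/7)*(-37) + 8 = -1369/7 + 8 = -1313/7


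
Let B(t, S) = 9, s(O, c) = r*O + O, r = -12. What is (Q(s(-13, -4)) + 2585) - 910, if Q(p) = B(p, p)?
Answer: 1684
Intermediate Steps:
s(O, c) = -11*O (s(O, c) = -12*O + O = -11*O)
Q(p) = 9
(Q(s(-13, -4)) + 2585) - 910 = (9 + 2585) - 910 = 2594 - 910 = 1684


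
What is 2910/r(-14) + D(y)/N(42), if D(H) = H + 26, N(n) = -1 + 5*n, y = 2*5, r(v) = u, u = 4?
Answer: 304167/418 ≈ 727.67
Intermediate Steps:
r(v) = 4
y = 10
D(H) = 26 + H
2910/r(-14) + D(y)/N(42) = 2910/4 + (26 + 10)/(-1 + 5*42) = 2910*(¼) + 36/(-1 + 210) = 1455/2 + 36/209 = 304167/418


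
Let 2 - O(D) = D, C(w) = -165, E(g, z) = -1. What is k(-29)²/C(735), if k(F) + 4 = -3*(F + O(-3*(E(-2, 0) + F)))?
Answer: -120409/165 ≈ -729.75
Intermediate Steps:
O(D) = 2 - D
k(F) = -1 - 12*F (k(F) = -4 - 3*(F + (2 - (-3)*(-1 + F))) = -4 - 3*(F + (2 - (3 - 3*F))) = -4 - 3*(F + (2 + (-3 + 3*F))) = -4 - 3*(F + (-1 + 3*F)) = -4 - 3*(-1 + 4*F) = -4 + (3 - 12*F) = -1 - 12*F)
k(-29)²/C(735) = (-1 - 12*(-29))²/(-165) = (-1 + 348)²*(-1/165) = 347²*(-1/165) = 120409*(-1/165) = -120409/165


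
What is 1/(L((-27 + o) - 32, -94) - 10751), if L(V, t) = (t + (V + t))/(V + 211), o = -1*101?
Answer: -17/182883 ≈ -9.2956e-5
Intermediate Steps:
o = -101
L(V, t) = (V + 2*t)/(211 + V)
1/(L((-27 + o) - 32, -94) - 10751) = 1/((((-27 - 101) - 32) + 2*(-94))/(211 + ((-27 - 101) - 32)) - 10751) = 1/(((-128 - 32) - 188)/(211 + (-128 - 32)) - 10751) = 1/((-160 - 188)/(211 - 160) - 10751) = 1/(-348/51 - 10751) = 1/((1/51)*(-348) - 10751) = 1/(-116/17 - 10751) = 1/(-182883/17) = -17/182883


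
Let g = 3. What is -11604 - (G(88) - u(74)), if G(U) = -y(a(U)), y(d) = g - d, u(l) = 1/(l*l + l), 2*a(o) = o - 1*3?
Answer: -32310712/2775 ≈ -11644.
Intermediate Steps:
a(o) = -3/2 + o/2 (a(o) = (o - 1*3)/2 = (o - 3)/2 = (-3 + o)/2 = -3/2 + o/2)
u(l) = 1/(l + l²) (u(l) = 1/(l² + l) = 1/(l + l²))
y(d) = 3 - d
G(U) = -9/2 + U/2 (G(U) = -(3 - (-3/2 + U/2)) = -(3 + (3/2 - U/2)) = -(9/2 - U/2) = -9/2 + U/2)
-11604 - (G(88) - u(74)) = -11604 - ((-9/2 + (½)*88) - 1/(74*(1 + 74))) = -11604 - ((-9/2 + 44) - 1/(74*75)) = -11604 - (79/2 - 1/(74*75)) = -11604 - (79/2 - 1*1/5550) = -11604 - (79/2 - 1/5550) = -11604 - 1*109612/2775 = -11604 - 109612/2775 = -32310712/2775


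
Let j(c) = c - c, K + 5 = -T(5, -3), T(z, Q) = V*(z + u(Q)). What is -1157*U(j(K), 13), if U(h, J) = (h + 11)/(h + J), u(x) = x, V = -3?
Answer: -979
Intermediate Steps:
T(z, Q) = -3*Q - 3*z (T(z, Q) = -3*(z + Q) = -3*(Q + z) = -3*Q - 3*z)
K = 1 (K = -5 - (-3*(-3) - 3*5) = -5 - (9 - 15) = -5 - 1*(-6) = -5 + 6 = 1)
j(c) = 0
U(h, J) = (11 + h)/(J + h)
-1157*U(j(K), 13) = -1157*(11 + 0)/(13 + 0) = -1157*11/13 = -979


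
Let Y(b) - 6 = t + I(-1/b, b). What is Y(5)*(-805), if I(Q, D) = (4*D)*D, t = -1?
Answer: -84525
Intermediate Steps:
I(Q, D) = 4*D²
Y(b) = 5 + 4*b² (Y(b) = 6 + (-1 + 4*b²) = 5 + 4*b²)
Y(5)*(-805) = (5 + 4*5²)*(-805) = (5 + 4*25)*(-805) = (5 + 100)*(-805) = 105*(-805) = -84525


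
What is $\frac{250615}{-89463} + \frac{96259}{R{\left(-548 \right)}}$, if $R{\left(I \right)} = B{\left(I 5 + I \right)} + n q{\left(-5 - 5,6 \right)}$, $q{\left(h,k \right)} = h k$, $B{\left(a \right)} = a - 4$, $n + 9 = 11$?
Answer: $- \frac{9466717297}{305247756} \approx -31.013$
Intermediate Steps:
$n = 2$ ($n = -9 + 11 = 2$)
$B{\left(a \right)} = -4 + a$ ($B{\left(a \right)} = a - 4 = -4 + a$)
$R{\left(I \right)} = -124 + 6 I$ ($R{\left(I \right)} = \left(-4 + \left(I 5 + I\right)\right) + 2 \left(-5 - 5\right) 6 = \left(-4 + \left(5 I + I\right)\right) + 2 \left(\left(-10\right) 6\right) = \left(-4 + 6 I\right) + 2 \left(-60\right) = \left(-4 + 6 I\right) - 120 = -124 + 6 I$)
$\frac{250615}{-89463} + \frac{96259}{R{\left(-548 \right)}} = \frac{250615}{-89463} + \frac{96259}{-124 + 6 \left(-548\right)} = 250615 \left(- \frac{1}{89463}\right) + \frac{96259}{-124 - 3288} = - \frac{250615}{89463} + \frac{96259}{-3412} = - \frac{250615}{89463} + 96259 \left(- \frac{1}{3412}\right) = - \frac{250615}{89463} - \frac{96259}{3412} = - \frac{9466717297}{305247756}$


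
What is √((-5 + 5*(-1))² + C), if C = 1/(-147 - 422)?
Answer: √32375531/569 ≈ 9.9999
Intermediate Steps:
C = -1/569 (C = 1/(-569) = -1/569 ≈ -0.0017575)
√((-5 + 5*(-1))² + C) = √((-5 + 5*(-1))² - 1/569) = √((-5 - 5)² - 1/569) = √((-10)² - 1/569) = √(100 - 1/569) = √(56899/569) = √32375531/569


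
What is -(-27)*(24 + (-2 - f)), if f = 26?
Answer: -108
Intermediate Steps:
-(-27)*(24 + (-2 - f)) = -(-27)*(24 + (-2 - 1*26)) = -(-27)*(24 + (-2 - 26)) = -(-27)*(24 - 28) = -(-27)*(-4) = -1*108 = -108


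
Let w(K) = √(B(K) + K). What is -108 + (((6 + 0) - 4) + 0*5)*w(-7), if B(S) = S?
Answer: -108 + 2*I*√14 ≈ -108.0 + 7.4833*I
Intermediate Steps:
w(K) = √2*√K (w(K) = √(K + K) = √(2*K) = √2*√K)
-108 + (((6 + 0) - 4) + 0*5)*w(-7) = -108 + (((6 + 0) - 4) + 0*5)*(√2*√(-7)) = -108 + ((6 - 4) + 0)*(√2*(I*√7)) = -108 + (2 + 0)*(I*√14) = -108 + 2*(I*√14) = -108 + 2*I*√14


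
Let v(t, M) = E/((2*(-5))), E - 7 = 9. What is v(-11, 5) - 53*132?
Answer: -34988/5 ≈ -6997.6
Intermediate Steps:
E = 16 (E = 7 + 9 = 16)
v(t, M) = -8/5 (v(t, M) = 16/((2*(-5))) = 16/(-10) = 16*(-⅒) = -8/5)
v(-11, 5) - 53*132 = -8/5 - 53*132 = -8/5 - 6996 = -34988/5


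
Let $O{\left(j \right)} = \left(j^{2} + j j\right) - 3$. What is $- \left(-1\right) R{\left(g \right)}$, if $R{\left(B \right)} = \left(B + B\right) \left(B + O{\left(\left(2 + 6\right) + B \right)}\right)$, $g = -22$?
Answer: $-16148$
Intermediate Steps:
$O{\left(j \right)} = -3 + 2 j^{2}$ ($O{\left(j \right)} = \left(j^{2} + j^{2}\right) - 3 = 2 j^{2} - 3 = -3 + 2 j^{2}$)
$R{\left(B \right)} = 2 B \left(-3 + B + 2 \left(8 + B\right)^{2}\right)$ ($R{\left(B \right)} = \left(B + B\right) \left(B + \left(-3 + 2 \left(\left(2 + 6\right) + B\right)^{2}\right)\right) = 2 B \left(B + \left(-3 + 2 \left(8 + B\right)^{2}\right)\right) = 2 B \left(-3 + B + 2 \left(8 + B\right)^{2}\right)$)
$- \left(-1\right) R{\left(g \right)} = - \left(-1\right) 2 \left(-22\right) \left(-3 - 22 + 2 \left(8 - 22\right)^{2}\right) = - \left(-1\right) 2 \left(-22\right) \left(-3 - 22 + 2 \left(-14\right)^{2}\right) = - \left(-1\right) 2 \left(-22\right) \left(-3 - 22 + 2 \cdot 196\right) = - \left(-1\right) 2 \left(-22\right) \left(-3 - 22 + 392\right) = - \left(-1\right) 2 \left(-22\right) 367 = - \left(-1\right) \left(-16148\right) = \left(-1\right) 16148 = -16148$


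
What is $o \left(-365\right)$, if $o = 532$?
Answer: $-194180$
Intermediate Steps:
$o \left(-365\right) = 532 \left(-365\right) = -194180$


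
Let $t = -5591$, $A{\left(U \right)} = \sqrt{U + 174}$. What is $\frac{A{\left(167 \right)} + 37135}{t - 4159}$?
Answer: $- \frac{7427}{1950} - \frac{\sqrt{341}}{9750} \approx -3.8106$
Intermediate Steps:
$A{\left(U \right)} = \sqrt{174 + U}$
$\frac{A{\left(167 \right)} + 37135}{t - 4159} = \frac{\sqrt{174 + 167} + 37135}{-5591 - 4159} = \frac{\sqrt{341} + 37135}{-9750} = \left(37135 + \sqrt{341}\right) \left(- \frac{1}{9750}\right) = - \frac{7427}{1950} - \frac{\sqrt{341}}{9750}$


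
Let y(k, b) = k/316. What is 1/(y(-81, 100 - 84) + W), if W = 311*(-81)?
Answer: -316/7960437 ≈ -3.9696e-5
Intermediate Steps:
y(k, b) = k/316 (y(k, b) = k*(1/316) = k/316)
W = -25191
1/(y(-81, 100 - 84) + W) = 1/((1/316)*(-81) - 25191) = 1/(-81/316 - 25191) = 1/(-7960437/316) = -316/7960437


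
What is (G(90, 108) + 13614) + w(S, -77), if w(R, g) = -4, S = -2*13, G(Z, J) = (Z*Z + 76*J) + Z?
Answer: 30008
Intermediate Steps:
G(Z, J) = Z + Z² + 76*J (G(Z, J) = (Z² + 76*J) + Z = Z + Z² + 76*J)
S = -26
(G(90, 108) + 13614) + w(S, -77) = ((90 + 90² + 76*108) + 13614) - 4 = ((90 + 8100 + 8208) + 13614) - 4 = (16398 + 13614) - 4 = 30012 - 4 = 30008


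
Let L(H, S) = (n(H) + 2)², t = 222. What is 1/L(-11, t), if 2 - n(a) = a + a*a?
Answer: 1/11236 ≈ 8.9000e-5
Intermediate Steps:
n(a) = 2 - a - a² (n(a) = 2 - (a + a*a) = 2 - (a + a²) = 2 + (-a - a²) = 2 - a - a²)
L(H, S) = (4 - H - H²)² (L(H, S) = ((2 - H - H²) + 2)² = (4 - H - H²)²)
1/L(-11, t) = 1/((-4 - 11 + (-11)²)²) = 1/((-4 - 11 + 121)²) = 1/(106²) = 1/11236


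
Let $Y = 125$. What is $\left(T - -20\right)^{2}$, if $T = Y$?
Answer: $21025$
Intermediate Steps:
$T = 125$
$\left(T - -20\right)^{2} = \left(125 - -20\right)^{2} = \left(125 + \left(-48 + 68\right)\right)^{2} = \left(125 + 20\right)^{2} = 145^{2} = 21025$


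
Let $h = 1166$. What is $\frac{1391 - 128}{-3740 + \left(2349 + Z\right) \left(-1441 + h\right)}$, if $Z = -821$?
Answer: $- \frac{1263}{423940} \approx -0.0029792$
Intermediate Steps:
$\frac{1391 - 128}{-3740 + \left(2349 + Z\right) \left(-1441 + h\right)} = \frac{1391 - 128}{-3740 + \left(2349 - 821\right) \left(-1441 + 1166\right)} = \frac{1263}{-3740 + 1528 \left(-275\right)} = \frac{1263}{-3740 - 420200} = \frac{1263}{-423940} = 1263 \left(- \frac{1}{423940}\right) = - \frac{1263}{423940}$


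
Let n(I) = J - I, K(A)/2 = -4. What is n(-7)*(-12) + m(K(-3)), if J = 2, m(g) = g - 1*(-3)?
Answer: -113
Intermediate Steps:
K(A) = -8 (K(A) = 2*(-4) = -8)
m(g) = 3 + g (m(g) = g + 3 = 3 + g)
n(I) = 2 - I
n(-7)*(-12) + m(K(-3)) = (2 - 1*(-7))*(-12) + (3 - 8) = (2 + 7)*(-12) - 5 = 9*(-12) - 5 = -108 - 5 = -113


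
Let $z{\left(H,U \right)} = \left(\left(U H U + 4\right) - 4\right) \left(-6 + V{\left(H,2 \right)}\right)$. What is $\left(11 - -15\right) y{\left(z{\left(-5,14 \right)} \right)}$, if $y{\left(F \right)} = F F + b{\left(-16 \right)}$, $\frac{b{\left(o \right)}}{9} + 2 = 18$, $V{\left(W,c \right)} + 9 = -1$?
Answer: $6392426144$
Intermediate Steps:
$V{\left(W,c \right)} = -10$ ($V{\left(W,c \right)} = -9 - 1 = -10$)
$b{\left(o \right)} = 144$ ($b{\left(o \right)} = -18 + 9 \cdot 18 = -18 + 162 = 144$)
$z{\left(H,U \right)} = - 16 H U^{2}$ ($z{\left(H,U \right)} = \left(\left(U H U + 4\right) - 4\right) \left(-6 - 10\right) = \left(\left(H U U + 4\right) - 4\right) \left(-16\right) = \left(\left(H U^{2} + 4\right) - 4\right) \left(-16\right) = \left(\left(4 + H U^{2}\right) - 4\right) \left(-16\right) = H U^{2} \left(-16\right) = - 16 H U^{2}$)
$y{\left(F \right)} = 144 + F^{2}$ ($y{\left(F \right)} = F F + 144 = F^{2} + 144 = 144 + F^{2}$)
$\left(11 - -15\right) y{\left(z{\left(-5,14 \right)} \right)} = \left(11 - -15\right) \left(144 + \left(\left(-16\right) \left(-5\right) 14^{2}\right)^{2}\right) = \left(11 + 15\right) \left(144 + \left(\left(-16\right) \left(-5\right) 196\right)^{2}\right) = 26 \left(144 + 15680^{2}\right) = 26 \left(144 + 245862400\right) = 26 \cdot 245862544 = 6392426144$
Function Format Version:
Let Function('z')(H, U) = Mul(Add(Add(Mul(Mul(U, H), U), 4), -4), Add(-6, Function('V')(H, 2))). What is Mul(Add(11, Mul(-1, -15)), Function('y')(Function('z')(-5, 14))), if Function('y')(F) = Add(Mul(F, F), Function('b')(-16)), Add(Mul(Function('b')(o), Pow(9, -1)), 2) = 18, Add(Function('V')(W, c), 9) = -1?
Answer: 6392426144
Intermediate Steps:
Function('V')(W, c) = -10 (Function('V')(W, c) = Add(-9, -1) = -10)
Function('b')(o) = 144 (Function('b')(o) = Add(-18, Mul(9, 18)) = Add(-18, 162) = 144)
Function('z')(H, U) = Mul(-16, H, Pow(U, 2)) (Function('z')(H, U) = Mul(Add(Add(Mul(Mul(U, H), U), 4), -4), Add(-6, -10)) = Mul(Add(Add(Mul(Mul(H, U), U), 4), -4), -16) = Mul(Add(Add(Mul(H, Pow(U, 2)), 4), -4), -16) = Mul(Add(Add(4, Mul(H, Pow(U, 2))), -4), -16) = Mul(Mul(H, Pow(U, 2)), -16) = Mul(-16, H, Pow(U, 2)))
Function('y')(F) = Add(144, Pow(F, 2)) (Function('y')(F) = Add(Mul(F, F), 144) = Add(Pow(F, 2), 144) = Add(144, Pow(F, 2)))
Mul(Add(11, Mul(-1, -15)), Function('y')(Function('z')(-5, 14))) = Mul(Add(11, Mul(-1, -15)), Add(144, Pow(Mul(-16, -5, Pow(14, 2)), 2))) = Mul(Add(11, 15), Add(144, Pow(Mul(-16, -5, 196), 2))) = Mul(26, Add(144, Pow(15680, 2))) = Mul(26, Add(144, 245862400)) = Mul(26, 245862544) = 6392426144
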